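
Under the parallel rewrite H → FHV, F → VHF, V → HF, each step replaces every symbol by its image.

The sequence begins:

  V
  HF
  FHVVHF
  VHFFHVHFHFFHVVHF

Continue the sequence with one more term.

HFFHVVHFVHFFHVHFFHVVHFFHVVHFVHFFHVHFHFFHVVHF

Applying the rule to each of the 16 symbols of VHFFHVHFHFFHVVHF gives the pieces HF FHV VHF VHF FHV HF FHV VHF FHV VHF VHF FHV HF HF FHV VHF, which concatenate to the answer.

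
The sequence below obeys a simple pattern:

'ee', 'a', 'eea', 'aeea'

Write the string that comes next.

eeaaeea

This is a Fibonacci-style word recurrence s(k) = s(k−2)·s(k−1): e.g. ee·a = eea.
The next term joins eea and aeea.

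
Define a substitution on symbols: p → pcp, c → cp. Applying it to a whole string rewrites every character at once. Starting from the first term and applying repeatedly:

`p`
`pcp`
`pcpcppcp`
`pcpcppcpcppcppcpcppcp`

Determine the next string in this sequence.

Rewriting the 21 symbols of pcpcppcpcppcppcpcppcp one by one yields pcp cp pcp cp pcp pcp cp pcp cp pcp pcp cp pcp pcp cp pcp cp pcp pcp cp pcp; concatenated:

pcpcppcpcppcppcpcppcpcppcppcpcppcppcpcppcpcppcppcpcppcp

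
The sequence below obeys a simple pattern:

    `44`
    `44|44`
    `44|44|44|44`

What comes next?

44|44|44|44|44|44|44|44

Every step duplicates the string with '|' between the halves.
So the next term is two copies of 44|44|44|44 with '|' between the halves.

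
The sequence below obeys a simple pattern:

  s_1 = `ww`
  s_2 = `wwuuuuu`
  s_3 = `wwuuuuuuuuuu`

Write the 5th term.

Every step adds uuuuu to the end: s(k+1) = s(k)·uuuuu.
From wwuuuuuuuuuu, 2 further steps: wwuuuuuuuuuu → wwuuuuuuuuuuuuuuu → (answer).

wwuuuuuuuuuuuuuuuuuuuu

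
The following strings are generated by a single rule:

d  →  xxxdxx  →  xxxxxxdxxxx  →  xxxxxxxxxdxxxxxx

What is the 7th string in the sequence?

xxxxxxxxxxxxxxxxxxdxxxxxxxxxxxx

Every step adds xxx to the front and xx to the end of the previous string.
From xxxxxxxxxdxxxxxx, 3 further steps: xxxxxxxxxdxxxxxx → xxxxxxxxxxxxdxxxxxxxx → xxxxxxxxxxxxxxxdxxxxxxxxxx → (answer).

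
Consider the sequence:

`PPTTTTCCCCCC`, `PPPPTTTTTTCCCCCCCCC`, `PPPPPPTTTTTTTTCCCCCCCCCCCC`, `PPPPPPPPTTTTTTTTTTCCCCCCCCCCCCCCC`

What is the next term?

Each string has the form P^{2n} T^{2n+2} C^{3n+3} (n = 1, 2, …).
At n = 5 the blocks have lengths 10, 12, 18.

PPPPPPPPPPTTTTTTTTTTTTCCCCCCCCCCCCCCCCCC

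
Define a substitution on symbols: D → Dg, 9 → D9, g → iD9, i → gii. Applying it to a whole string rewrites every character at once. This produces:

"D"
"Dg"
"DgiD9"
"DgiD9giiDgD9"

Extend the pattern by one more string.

Expanding DgiD9giiDgD9: D→Dg, g→iD9, i→gii, D→Dg, 9→D9, g→iD9, i→gii, i→gii, D→Dg, g→iD9, D→Dg, 9→D9. Concatenated: Dg iD9 gii Dg D9 iD9 gii gii Dg iD9 Dg D9.

DgiD9giiDgD9iD9giigiiDgiD9DgD9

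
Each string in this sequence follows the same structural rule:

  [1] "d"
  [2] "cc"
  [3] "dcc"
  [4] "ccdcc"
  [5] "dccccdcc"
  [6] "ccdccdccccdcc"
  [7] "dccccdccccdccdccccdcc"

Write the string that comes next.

Each term (from the third on) is the two preceding terms concatenated in order: term 3 = d·cc = dcc.
Continuing: ccdccdccccdcc · dccccdccccdccdccccdcc gives term 8.

ccdccdccccdccdccccdccccdccdccccdcc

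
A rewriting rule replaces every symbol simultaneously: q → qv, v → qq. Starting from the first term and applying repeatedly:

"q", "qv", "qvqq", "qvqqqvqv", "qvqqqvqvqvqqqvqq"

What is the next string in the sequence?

Rewriting the 16 symbols of qvqqqvqvqvqqqvqq one by one yields qv qq qv qv qv qq qv qq qv qq qv qv qv qq qv qv; concatenated:

qvqqqvqvqvqqqvqqqvqqqvqvqvqqqvqv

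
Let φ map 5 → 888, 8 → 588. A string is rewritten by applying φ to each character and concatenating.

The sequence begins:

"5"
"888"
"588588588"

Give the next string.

888588588888588588888588588

Expanding 588588588: 5→888, 8→588, 8→588, 5→888, 8→588, 8→588, 5→888, 8→588, 8→588. Concatenated: 888 588 588 888 588 588 888 588 588.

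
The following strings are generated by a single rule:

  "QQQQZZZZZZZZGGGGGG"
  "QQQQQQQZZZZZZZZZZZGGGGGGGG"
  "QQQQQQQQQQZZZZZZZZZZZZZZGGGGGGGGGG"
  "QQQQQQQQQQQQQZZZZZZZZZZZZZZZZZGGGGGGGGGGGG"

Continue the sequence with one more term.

Reading off run lengths: Q runs 4, 7, 10, 13; Z runs 8, 11, 14, 17; G runs 6, 8, 10, 12 — each is linear in n, where the shown terms are n = 2, 3, 4, 5.
At n = 6 the blocks have lengths 16, 20, 14.

QQQQQQQQQQQQQQQQZZZZZZZZZZZZZZZZZZZZGGGGGGGGGGGGGG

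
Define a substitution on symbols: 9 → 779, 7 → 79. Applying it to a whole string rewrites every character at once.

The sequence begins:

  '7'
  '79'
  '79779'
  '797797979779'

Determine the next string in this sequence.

79779797977979779797797979779

Rewriting each symbol of 797797979779: 7→79, 9→779, 7→79, 7→79, 9→779, 7→79, 9→779, 7→79, 9→779, 7→79, 7→79, 9→779, which concatenates to 79 779 79 79 779 79 779 79 779 79 79 779.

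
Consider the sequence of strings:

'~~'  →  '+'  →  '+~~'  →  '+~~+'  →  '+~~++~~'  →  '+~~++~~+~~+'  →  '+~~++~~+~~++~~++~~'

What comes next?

+~~++~~+~~++~~++~~+~~++~~+~~+

From term 3 onward, concatenate the last term with the second-to-last: +·~~ = +~~, +~~·+ = +~~+, …
So term 8 is +~~++~~+~~++~~++~~·+~~++~~+~~+.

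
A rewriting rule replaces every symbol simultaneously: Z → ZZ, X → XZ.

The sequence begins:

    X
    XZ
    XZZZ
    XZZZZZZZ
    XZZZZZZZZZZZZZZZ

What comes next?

XZZZZZZZZZZZZZZZZZZZZZZZZZZZZZZZ

Applying the rule to each of the 16 symbols of XZZZZZZZZZZZZZZZ gives the pieces XZ ZZ ZZ ZZ ZZ ZZ ZZ ZZ ZZ ZZ ZZ ZZ ZZ ZZ ZZ ZZ, which concatenate to the answer.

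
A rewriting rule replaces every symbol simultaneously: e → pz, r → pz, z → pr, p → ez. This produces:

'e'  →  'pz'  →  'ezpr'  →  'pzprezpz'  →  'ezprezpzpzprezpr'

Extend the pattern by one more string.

Applying the rule to each of the 16 symbols of ezprezpzpzprezpr gives the pieces pz pr ez pz pz pr ez pr ez pr ez pz pz pr ez pz, which concatenate to the answer.

pzprezpzpzprezprezprezpzpzprezpz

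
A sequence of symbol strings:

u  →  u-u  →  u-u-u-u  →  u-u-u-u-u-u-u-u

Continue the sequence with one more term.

u-u-u-u-u-u-u-u-u-u-u-u-u-u-u-u

Every step duplicates the string with '-' between the halves.
So the next term is two copies of u-u-u-u-u-u-u-u with '-' between the halves.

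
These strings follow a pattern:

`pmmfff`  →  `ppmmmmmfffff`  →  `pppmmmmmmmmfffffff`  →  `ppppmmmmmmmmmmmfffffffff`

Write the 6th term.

ppppppmmmmmmmmmmmmmmmmmfffffffffffff

The n-th term is n p's then 3n-1 m's then 2n+1 f's (n = 1, 2, …).
Setting n = 6 gives 6, 17, 13 characters in each block.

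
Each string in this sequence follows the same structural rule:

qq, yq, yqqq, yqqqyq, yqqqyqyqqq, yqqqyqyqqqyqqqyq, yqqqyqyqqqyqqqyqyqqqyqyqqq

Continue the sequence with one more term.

yqqqyqyqqqyqqqyqyqqqyqyqqqyqqqyqyqqqyqqqyq

This is a Fibonacci-style word recurrence s(k) = s(k−1)·s(k−2): e.g. yq·qq = yqqq.
The next term joins yqqqyqyqqqyqqqyqyqqqyqyqqq and yqqqyqyqqqyqqqyq.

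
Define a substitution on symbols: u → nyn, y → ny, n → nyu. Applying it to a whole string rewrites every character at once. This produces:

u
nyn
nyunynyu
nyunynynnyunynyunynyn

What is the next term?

φ(nyunynynnyunynyunynyn) expands symbol-by-symbol to nyu ny nyn nyu ny nyu ny nyu nyu ny nyn nyu ny nyu ny nyn nyu ny nyu ny nyu; joining the 21 pieces gives the next term.

nyunynynnyunynyunynyunyunynynnyunynyunynynnyunynyunynyu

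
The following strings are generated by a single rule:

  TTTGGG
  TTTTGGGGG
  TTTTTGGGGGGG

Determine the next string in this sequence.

TTTTTTGGGGGGGGG

Reading off run lengths: T runs 3, 4, 5; G runs 3, 5, 7 — each is linear in n, where the shown terms are n = 2, 3, 4.
At n = 5 the blocks have lengths 6, 9.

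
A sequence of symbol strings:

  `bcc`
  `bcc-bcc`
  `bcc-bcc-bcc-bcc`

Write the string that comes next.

bcc-bcc-bcc-bcc-bcc-bcc-bcc-bcc

Each string is two copies of the previous one joined by '-'.
So the next term is two copies of bcc-bcc-bcc-bcc with '-' between the halves.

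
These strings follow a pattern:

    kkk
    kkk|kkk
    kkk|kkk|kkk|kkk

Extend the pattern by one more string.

kkk|kkk|kkk|kkk|kkk|kkk|kkk|kkk

Each string is two copies of the previous one joined by '|'.
One more doubling of kkk|kkk|kkk|kkk gives the answer.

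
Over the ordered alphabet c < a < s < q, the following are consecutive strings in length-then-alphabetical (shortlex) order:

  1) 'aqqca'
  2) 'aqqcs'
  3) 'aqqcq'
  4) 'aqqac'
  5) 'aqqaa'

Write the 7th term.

aqqaq

Stepping forward 2 times from aqqaa: aqqaa → aqqas, then the target.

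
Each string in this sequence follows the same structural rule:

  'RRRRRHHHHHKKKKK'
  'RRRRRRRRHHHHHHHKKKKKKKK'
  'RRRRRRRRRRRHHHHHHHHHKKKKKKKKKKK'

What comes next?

RRRRRRRRRRRRRRHHHHHHHHHHHKKKKKKKKKKKKKK

The n-th term is 3n+2 R's then 2n+3 H's then 3n+2 K's (n = 1, 2, …).
For the next term, n = 4, so the run lengths are 14, 11, 14.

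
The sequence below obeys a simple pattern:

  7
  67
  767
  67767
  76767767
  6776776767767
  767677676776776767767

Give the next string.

6776776767767767677676776776767767

This is a Fibonacci-style word recurrence s(k) = s(k−2)·s(k−1): e.g. 7·67 = 767.
Continuing: 6776776767767 · 767677676776776767767 gives term 8.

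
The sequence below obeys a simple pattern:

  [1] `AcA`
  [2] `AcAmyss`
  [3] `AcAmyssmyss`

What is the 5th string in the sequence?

The strings grow by a fixed suffix myss each time.
From AcAmyssmyss, 2 further steps: AcAmyssmyss → AcAmyssmyssmyss → (answer).

AcAmyssmyssmyssmyss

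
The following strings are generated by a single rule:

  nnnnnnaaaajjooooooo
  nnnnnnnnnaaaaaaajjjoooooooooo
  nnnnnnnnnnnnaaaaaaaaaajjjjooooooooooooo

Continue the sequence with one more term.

Reading off run lengths: n runs 6, 9, 12; a runs 4, 7, 10; j runs 2, 3, 4; o runs 7, 10, 13 — each is linear in n, where the shown terms are n = 2, 3, 4.
Setting n = 5 gives 15, 13, 5, 16 characters in each block.

nnnnnnnnnnnnnnnaaaaaaaaaaaaajjjjjoooooooooooooooo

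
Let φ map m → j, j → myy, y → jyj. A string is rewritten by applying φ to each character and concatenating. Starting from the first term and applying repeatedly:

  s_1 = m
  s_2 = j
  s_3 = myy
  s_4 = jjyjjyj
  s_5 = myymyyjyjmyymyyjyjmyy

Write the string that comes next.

jjyjjyjjjyjjyjmyyjyjmyyjjyjjyjjjyjjyjmyyjyjmyyjjyjjyj

φ(myymyyjyjmyymyyjyjmyy) expands symbol-by-symbol to j jyj jyj j jyj jyj myy jyj myy j jyj jyj j jyj jyj myy jyj myy j jyj jyj; joining the 21 pieces gives the next term.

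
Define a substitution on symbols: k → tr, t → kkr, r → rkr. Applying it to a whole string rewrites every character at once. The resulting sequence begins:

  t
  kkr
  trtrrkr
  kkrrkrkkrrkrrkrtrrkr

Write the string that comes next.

φ(kkrrkrkkrrkrrkrtrrkr) expands symbol-by-symbol to tr tr rkr rkr tr rkr tr tr rkr rkr tr rkr rkr tr rkr kkr rkr rkr tr rkr; joining the 20 pieces gives the next term.

trtrrkrrkrtrrkrtrtrrkrrkrtrrkrrkrtrrkrkkrrkrrkrtrrkr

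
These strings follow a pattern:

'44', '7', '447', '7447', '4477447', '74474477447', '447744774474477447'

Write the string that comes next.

From term 3 onward, concatenate the second-to-last term with the last: 44·7 = 447, 7·447 = 7447, …
Continuing: 74474477447 · 447744774474477447 gives term 8.

74474477447447744774474477447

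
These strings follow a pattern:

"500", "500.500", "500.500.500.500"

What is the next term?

Each string is two copies of the previous one joined by '.'.
Doubling 500.500.500.500 with '.' between the halves:

500.500.500.500.500.500.500.500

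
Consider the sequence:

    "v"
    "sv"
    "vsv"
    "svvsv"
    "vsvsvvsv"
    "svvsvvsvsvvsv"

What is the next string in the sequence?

From term 3 onward, concatenate the second-to-last term with the last: v·sv = vsv, sv·vsv = svvsv, …
Continuing: vsvsvvsv · svvsvvsvsvvsv gives term 7.

vsvsvvsvsvvsvvsvsvvsv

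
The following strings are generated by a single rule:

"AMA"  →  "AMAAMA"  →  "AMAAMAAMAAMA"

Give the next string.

Each string is two copies of the previous one concatenated.
One more doubling of AMAAMAAMAAMA gives the answer.

AMAAMAAMAAMAAMAAMAAMAAMA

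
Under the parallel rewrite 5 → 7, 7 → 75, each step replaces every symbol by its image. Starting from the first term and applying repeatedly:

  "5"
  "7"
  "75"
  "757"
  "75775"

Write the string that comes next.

Expanding 75775: 7→75, 5→7, 7→75, 7→75, 5→7. Concatenated: 75 7 75 75 7.

75775757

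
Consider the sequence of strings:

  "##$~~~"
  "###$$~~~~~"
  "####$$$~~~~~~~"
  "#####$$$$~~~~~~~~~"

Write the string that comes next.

The n-th term is n+1 #'s then n $'s then 2n+1 ~'s (n = 1, 2, …).
Setting n = 5 gives 6, 5, 11 characters in each block.

######$$$$$~~~~~~~~~~~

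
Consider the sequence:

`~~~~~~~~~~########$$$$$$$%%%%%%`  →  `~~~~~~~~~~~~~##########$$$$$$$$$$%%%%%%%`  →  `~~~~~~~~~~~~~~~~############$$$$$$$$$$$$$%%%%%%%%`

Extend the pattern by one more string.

~~~~~~~~~~~~~~~~~~~##############$$$$$$$$$$$$$$$$%%%%%%%%%

The n-th term is 3n+1 ~'s then 2n+2 #'s then 3n-2 $'s then n+3 %'s, where the shown terms are n = 3, 4, 5.
Setting n = 6 gives 19, 14, 16, 9 characters in each block.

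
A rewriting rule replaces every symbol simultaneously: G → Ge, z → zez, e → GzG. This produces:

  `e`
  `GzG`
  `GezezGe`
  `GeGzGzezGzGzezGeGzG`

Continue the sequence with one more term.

Applying the rule to each of the 19 symbols of GeGzGzezGzGzezGeGzG gives the pieces Ge GzG Ge zez Ge zez GzG zez Ge zez Ge zez GzG zez Ge GzG Ge zez Ge, which concatenate to the answer.

GeGzGGezezGezezGzGzezGezezGezezGzGzezGeGzGGezezGe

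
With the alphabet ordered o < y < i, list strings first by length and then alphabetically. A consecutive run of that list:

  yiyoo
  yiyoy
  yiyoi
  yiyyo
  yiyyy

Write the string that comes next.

yiyyi

Treat yiyyy as a base-3 numeral over the given alphabet and add one, carrying through any trailing i's.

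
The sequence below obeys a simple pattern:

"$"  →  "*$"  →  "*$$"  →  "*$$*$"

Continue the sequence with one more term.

*$$*$*$$

This is a Fibonacci-style word recurrence s(k) = s(k−1)·s(k−2): e.g. *$·$ = *$$.
Continuing: *$$*$ · *$$ gives term 5.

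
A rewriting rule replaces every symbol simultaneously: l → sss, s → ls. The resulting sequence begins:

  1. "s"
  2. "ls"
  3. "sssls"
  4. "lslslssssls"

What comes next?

ssslsssslsssslslslslssssls

Apply φ to lslslssssls symbol by symbol: l→sss, s→ls, l→sss, s→ls, l→sss, s→ls, s→ls, s→ls, s→ls, l→sss, s→ls; joined: sss ls sss ls sss ls ls ls ls sss ls.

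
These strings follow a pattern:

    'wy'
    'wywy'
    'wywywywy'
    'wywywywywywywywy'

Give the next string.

s(k+1) = s(k)·s(k) — each term doubles the last.
So the next term is two copies of wywywywywywywywy.

wywywywywywywywywywywywywywywywy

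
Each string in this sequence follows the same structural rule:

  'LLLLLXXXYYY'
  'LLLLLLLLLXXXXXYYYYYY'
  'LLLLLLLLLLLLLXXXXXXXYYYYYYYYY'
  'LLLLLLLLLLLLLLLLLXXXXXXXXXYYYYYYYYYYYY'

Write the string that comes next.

Reading off run lengths: L runs 5, 9, 13, 17; X runs 3, 5, 7, 9; Y runs 3, 6, 9, 12 — each is linear in n (n = 1, 2, …).
At n = 5 the blocks have lengths 21, 11, 15.

LLLLLLLLLLLLLLLLLLLLLXXXXXXXXXXXYYYYYYYYYYYYYYY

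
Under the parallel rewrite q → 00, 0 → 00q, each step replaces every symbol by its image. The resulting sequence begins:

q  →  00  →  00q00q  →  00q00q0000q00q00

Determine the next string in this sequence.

φ(00q00q0000q00q00) expands symbol-by-symbol to 00q 00q 00 00q 00q 00 00q 00q 00q 00q 00 00q 00q 00 00q 00q; joining the 16 pieces gives the next term.

00q00q0000q00q0000q00q00q00q0000q00q0000q00q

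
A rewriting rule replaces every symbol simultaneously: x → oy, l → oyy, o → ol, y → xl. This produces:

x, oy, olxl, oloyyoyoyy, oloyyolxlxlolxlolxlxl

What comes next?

φ(oloyyolxlxlolxlolxlxl) expands symbol-by-symbol to ol oyy ol xl xl ol oyy oy oyy oy oyy ol oyy oy oyy ol oyy oy oyy oy oyy; joining the 21 pieces gives the next term.

oloyyolxlxloloyyoyoyyoyoyyoloyyoyoyyoloyyoyoyyoyoyy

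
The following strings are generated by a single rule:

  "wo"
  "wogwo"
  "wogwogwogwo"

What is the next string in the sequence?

Every step duplicates the string with 'g' between the halves.
Doubling wogwogwogwo with 'g' between the halves:

wogwogwogwogwogwogwogwo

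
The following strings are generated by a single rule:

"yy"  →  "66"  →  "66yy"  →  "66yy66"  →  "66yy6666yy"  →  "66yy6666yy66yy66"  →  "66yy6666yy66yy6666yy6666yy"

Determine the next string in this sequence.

From term 3 onward, concatenate the last term with the second-to-last: 66·yy = 66yy, 66yy·66 = 66yy66, …
The next term joins 66yy6666yy66yy6666yy6666yy and 66yy6666yy66yy66.

66yy6666yy66yy6666yy6666yy66yy6666yy66yy66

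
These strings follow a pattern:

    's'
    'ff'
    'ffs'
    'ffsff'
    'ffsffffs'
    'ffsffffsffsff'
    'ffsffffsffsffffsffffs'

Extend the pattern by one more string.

This is a Fibonacci-style word recurrence s(k) = s(k−1)·s(k−2): e.g. ff·s = ffs.
Continuing: ffsffffsffsffffsffffs · ffsffffsffsff gives term 8.

ffsffffsffsffffsffffsffsffffsffsff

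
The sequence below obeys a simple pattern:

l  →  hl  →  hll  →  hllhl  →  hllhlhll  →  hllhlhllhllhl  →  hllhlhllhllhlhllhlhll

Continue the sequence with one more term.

hllhlhllhllhlhllhlhllhllhlhllhllhl

This is a Fibonacci-style word recurrence s(k) = s(k−1)·s(k−2): e.g. hl·l = hll.
Continuing: hllhlhllhllhlhllhlhll · hllhlhllhllhl gives term 8.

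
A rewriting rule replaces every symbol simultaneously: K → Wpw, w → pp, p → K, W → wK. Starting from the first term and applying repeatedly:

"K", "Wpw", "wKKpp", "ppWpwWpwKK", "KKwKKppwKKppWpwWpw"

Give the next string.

φ(KKwKKppwKKppWpwWpw) expands symbol-by-symbol to Wpw Wpw pp Wpw Wpw K K pp Wpw Wpw K K wK K pp wK K pp; joining the 18 pieces gives the next term.

WpwWpwppWpwWpwKKppWpwWpwKKwKKppwKKpp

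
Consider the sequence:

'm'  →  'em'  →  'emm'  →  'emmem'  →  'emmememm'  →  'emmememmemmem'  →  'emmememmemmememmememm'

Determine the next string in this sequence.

emmememmemmememmememmemmememmemmem

From term 3 onward, concatenate the last term with the second-to-last: em·m = emm, emm·em = emmem, …
So term 8 is emmememmemmememmememm·emmememmemmem.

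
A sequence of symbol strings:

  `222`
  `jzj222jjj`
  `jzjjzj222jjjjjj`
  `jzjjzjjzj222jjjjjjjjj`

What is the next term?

jzjjzjjzjjzj222jjjjjjjjjjjj

s(k+1) = jzj·s(k)·jjj, so each term gains jzj as a prefix and jjj as a suffix.
So the next term is jzj·jzjjzjjzj222jjjjjjjjj·jjj.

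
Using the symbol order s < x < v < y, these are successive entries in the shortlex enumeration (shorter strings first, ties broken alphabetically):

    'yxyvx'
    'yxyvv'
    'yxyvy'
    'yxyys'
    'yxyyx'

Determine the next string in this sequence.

Treat yxyyx as a base-4 numeral over the given alphabet and add one, carrying through any trailing y's.

yxyyv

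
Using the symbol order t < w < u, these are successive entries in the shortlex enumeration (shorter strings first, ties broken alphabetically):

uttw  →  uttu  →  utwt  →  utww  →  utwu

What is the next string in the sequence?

The successor of utwu increments the rightmost position that isn't already u and resets every position after it to t.

utut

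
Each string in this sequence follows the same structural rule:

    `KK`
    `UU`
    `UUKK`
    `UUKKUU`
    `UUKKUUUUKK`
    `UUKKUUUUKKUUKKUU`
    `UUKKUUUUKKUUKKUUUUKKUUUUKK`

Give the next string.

UUKKUUUUKKUUKKUUUUKKUUUUKKUUKKUUUUKKUUKKUU

This is a Fibonacci-style word recurrence s(k) = s(k−1)·s(k−2): e.g. UU·KK = UUKK.
The next term joins UUKKUUUUKKUUKKUUUUKKUUUUKK and UUKKUUUUKKUUKKUU.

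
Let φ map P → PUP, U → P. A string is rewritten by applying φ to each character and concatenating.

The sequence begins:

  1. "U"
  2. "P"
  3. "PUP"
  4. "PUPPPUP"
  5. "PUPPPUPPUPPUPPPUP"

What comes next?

Rewriting the 17 symbols of PUPPPUPPUPPUPPPUP one by one yields PUP P PUP PUP PUP P PUP PUP P PUP PUP P PUP PUP PUP P PUP; concatenated:

PUPPPUPPUPPUPPPUPPUPPPUPPUPPPUPPUPPUPPPUP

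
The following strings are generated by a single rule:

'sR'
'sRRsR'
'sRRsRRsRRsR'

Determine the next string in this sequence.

Every step duplicates the string with 'R' between the halves.
Doubling sRRsRRsRRsR with 'R' between the halves:

sRRsRRsRRsRRsRRsRRsRRsR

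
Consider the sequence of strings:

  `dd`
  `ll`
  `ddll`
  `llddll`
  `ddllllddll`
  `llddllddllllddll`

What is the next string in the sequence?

ddllllddllllddllddllllddll

From term 3 onward, concatenate the second-to-last term with the last: dd·ll = ddll, ll·ddll = llddll, …
The next term joins ddllllddll and llddllddllllddll.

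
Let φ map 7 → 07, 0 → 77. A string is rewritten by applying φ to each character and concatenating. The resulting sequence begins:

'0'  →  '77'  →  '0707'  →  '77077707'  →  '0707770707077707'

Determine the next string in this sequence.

Applying the rule to each of the 16 symbols of 0707770707077707 gives the pieces 77 07 77 07 07 07 77 07 77 07 77 07 07 07 77 07, which concatenate to the answer.

77077707070777077707770707077707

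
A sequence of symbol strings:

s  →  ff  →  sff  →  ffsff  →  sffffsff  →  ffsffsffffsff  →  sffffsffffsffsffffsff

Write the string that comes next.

ffsffsffffsffsffffsffffsffsffffsff

This is a Fibonacci-style word recurrence s(k) = s(k−2)·s(k−1): e.g. s·ff = sff.
Continuing: ffsffsffffsff · sffffsffffsffsffffsff gives term 8.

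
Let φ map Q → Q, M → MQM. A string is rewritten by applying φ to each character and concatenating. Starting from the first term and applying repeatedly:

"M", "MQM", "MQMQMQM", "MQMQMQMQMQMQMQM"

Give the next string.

Replace each of the 15 characters of MQMQMQMQMQMQMQM in place — MQM Q MQM Q MQM Q MQM Q MQM Q MQM Q MQM Q MQM — and concatenate.

MQMQMQMQMQMQMQMQMQMQMQMQMQMQMQM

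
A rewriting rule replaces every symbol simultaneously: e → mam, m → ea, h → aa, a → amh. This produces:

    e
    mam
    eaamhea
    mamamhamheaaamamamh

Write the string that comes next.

eaamheaamheaaaamheaaamamamhamhamheaamheaamheaaa

Replace each of the 19 characters of mamamhamheaaamamamh in place — ea amh ea amh ea aa amh ea aa mam amh amh amh ea amh ea amh ea aa — and concatenate.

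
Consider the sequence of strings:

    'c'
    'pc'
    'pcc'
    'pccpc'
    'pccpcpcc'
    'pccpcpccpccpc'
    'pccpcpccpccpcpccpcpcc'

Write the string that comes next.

This is a Fibonacci-style word recurrence s(k) = s(k−1)·s(k−2): e.g. pc·c = pcc.
So term 8 is pccpcpccpccpcpccpcpcc·pccpcpccpccpc.

pccpcpccpccpcpccpcpccpccpcpccpccpc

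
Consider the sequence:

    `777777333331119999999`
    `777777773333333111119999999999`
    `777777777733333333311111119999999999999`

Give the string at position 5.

Reading off run lengths: 7 runs 6, 8, 10; 3 runs 5, 7, 9; 1 runs 3, 5, 7; 9 runs 7, 10, 13 — each is linear in n, where the shown terms are n = 2, 3, 4.
Setting n = 6 gives 14, 13, 11, 19 characters in each block.

777777777777773333333333333111111111119999999999999999999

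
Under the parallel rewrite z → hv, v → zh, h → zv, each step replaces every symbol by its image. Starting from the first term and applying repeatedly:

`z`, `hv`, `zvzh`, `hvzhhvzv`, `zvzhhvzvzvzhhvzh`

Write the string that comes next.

Replace each of the 16 characters of zvzhhvzvzvzhhvzh in place — hv zh hv zv zv zh hv zh hv zh hv zv zv zh hv zv — and concatenate.

hvzhhvzvzvzhhvzhhvzhhvzvzvzhhvzv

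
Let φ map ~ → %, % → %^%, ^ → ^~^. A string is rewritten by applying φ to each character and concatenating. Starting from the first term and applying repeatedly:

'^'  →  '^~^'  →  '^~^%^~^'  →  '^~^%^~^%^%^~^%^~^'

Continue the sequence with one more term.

Applying the rule to each of the 17 symbols of ^~^%^~^%^%^~^%^~^ gives the pieces ^~^ % ^~^ %^% ^~^ % ^~^ %^% ^~^ %^% ^~^ % ^~^ %^% ^~^ % ^~^, which concatenate to the answer.

^~^%^~^%^%^~^%^~^%^%^~^%^%^~^%^~^%^%^~^%^~^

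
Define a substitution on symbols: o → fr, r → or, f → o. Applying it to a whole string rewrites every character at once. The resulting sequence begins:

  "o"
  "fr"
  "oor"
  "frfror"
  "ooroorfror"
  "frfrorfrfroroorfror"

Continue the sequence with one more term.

Rewriting the 19 symbols of frfrorfrfroroorfror one by one yields o or o or fr or o or o or fr or fr fr or o or fr or; concatenated:

ooroorfrorooroorfrorfrfroroorfror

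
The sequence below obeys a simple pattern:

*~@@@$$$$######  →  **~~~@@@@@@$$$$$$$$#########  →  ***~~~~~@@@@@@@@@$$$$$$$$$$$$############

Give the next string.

Each string has the form *^{n} ~^{2n-1} @^{3n} $^{4n} #^{3n+3} (n = 1, 2, …).
For the next term, n = 4, so the run lengths are 4, 7, 12, 16, 15.

****~~~~~~~@@@@@@@@@@@@$$$$$$$$$$$$$$$$###############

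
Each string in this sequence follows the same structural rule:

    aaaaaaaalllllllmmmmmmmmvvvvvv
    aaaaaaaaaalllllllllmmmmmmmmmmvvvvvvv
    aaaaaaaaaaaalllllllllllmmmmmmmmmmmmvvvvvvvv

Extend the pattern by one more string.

The n-th term is 2n+2 a's then 2n+1 l's then 2n+2 m's then n+3 v's, where the shown terms are n = 3, 4, 5.
For the next term, n = 6, so the run lengths are 14, 13, 14, 9.

aaaaaaaaaaaaaalllllllllllllmmmmmmmmmmmmmmvvvvvvvvv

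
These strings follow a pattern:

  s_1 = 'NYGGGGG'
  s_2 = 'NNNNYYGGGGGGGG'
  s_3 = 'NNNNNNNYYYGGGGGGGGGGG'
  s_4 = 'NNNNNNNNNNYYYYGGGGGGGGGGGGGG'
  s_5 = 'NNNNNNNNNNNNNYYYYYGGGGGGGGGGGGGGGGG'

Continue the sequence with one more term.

NNNNNNNNNNNNNNNNYYYYYYGGGGGGGGGGGGGGGGGGGG

Reading off run lengths: N runs 1, 4, 7, 10, 13; Y runs 1, 2, 3, 4, 5; G runs 5, 8, 11, 14, 17 — each is linear in n (n = 1, 2, …).
Setting n = 6 gives 16, 6, 20 characters in each block.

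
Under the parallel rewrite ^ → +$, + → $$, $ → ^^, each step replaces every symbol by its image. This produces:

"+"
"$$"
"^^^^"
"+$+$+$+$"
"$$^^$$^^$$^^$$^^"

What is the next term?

Rewriting the 16 symbols of $$^^$$^^$$^^$$^^ one by one yields ^^ ^^ +$ +$ ^^ ^^ +$ +$ ^^ ^^ +$ +$ ^^ ^^ +$ +$; concatenated:

^^^^+$+$^^^^+$+$^^^^+$+$^^^^+$+$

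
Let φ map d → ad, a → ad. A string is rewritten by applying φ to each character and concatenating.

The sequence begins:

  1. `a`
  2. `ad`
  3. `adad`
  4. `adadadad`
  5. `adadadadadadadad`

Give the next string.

Applying the rule to each of the 16 symbols of adadadadadadadad gives the pieces ad ad ad ad ad ad ad ad ad ad ad ad ad ad ad ad, which concatenate to the answer.

adadadadadadadadadadadadadadadad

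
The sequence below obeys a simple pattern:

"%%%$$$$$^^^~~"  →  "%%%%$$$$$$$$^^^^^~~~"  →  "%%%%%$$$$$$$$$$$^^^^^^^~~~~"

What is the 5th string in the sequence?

Each string has the form %^{n+1} $^{3n-1} ^^{2n-1} ~^{n}, where the shown terms are n = 2, 3, 4.
Setting n = 6 gives 7, 17, 11, 6 characters in each block.

%%%%%%%$$$$$$$$$$$$$$$$$^^^^^^^^^^^~~~~~~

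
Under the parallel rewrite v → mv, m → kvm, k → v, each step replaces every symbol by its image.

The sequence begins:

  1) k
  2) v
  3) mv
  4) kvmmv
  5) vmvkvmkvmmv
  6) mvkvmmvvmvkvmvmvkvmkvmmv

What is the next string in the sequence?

Rewriting the 24 symbols of mvkvmmvvmvkvmvmvkvmkvmmv one by one yields kvm mv v mv kvm kvm mv mv kvm mv v mv kvm mv kvm mv v mv kvm v mv kvm kvm mv; concatenated:

kvmmvvmvkvmkvmmvmvkvmmvvmvkvmmvkvmmvvmvkvmvmvkvmkvmmv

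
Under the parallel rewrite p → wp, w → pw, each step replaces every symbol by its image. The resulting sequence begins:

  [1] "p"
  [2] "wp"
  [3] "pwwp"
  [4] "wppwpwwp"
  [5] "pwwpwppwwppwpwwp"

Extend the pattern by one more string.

wppwpwwppwwpwppwpwwpwppwwppwpwwp

Applying the rule to each of the 16 symbols of pwwpwppwwppwpwwp gives the pieces wp pw pw wp pw wp wp pw pw wp wp pw wp pw pw wp, which concatenate to the answer.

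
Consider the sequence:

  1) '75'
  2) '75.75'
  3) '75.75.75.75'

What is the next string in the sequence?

s(k+1) = s(k)·.·s(k) — each term doubles the last with '.' between the halves.
Doubling 75.75.75.75 with '.' between the halves:

75.75.75.75.75.75.75.75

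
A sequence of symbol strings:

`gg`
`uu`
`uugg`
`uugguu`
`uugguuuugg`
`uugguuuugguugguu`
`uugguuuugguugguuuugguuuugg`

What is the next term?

uugguuuugguugguuuugguuuugguugguuuugguugguu

Each term (from the third on) is the previous term followed by the one before it: term 3 = uu·gg = uugg.
So term 8 is uugguuuugguugguuuugguuuugg·uugguuuugguugguu.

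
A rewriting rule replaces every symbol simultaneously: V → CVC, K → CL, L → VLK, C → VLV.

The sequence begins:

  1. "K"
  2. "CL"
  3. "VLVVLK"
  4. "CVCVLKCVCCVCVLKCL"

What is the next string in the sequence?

φ(CVCVLKCVCCVCVLKCL) expands symbol-by-symbol to VLV CVC VLV CVC VLK CL VLV CVC VLV VLV CVC VLV CVC VLK CL VLV VLK; joining the 17 pieces gives the next term.

VLVCVCVLVCVCVLKCLVLVCVCVLVVLVCVCVLVCVCVLKCLVLVVLK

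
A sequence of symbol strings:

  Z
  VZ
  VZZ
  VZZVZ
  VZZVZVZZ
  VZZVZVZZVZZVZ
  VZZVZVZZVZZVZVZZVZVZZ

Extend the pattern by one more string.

VZZVZVZZVZZVZVZZVZVZZVZZVZVZZVZZVZ

From term 3 onward, concatenate the last term with the second-to-last: VZ·Z = VZZ, VZZ·VZ = VZZVZ, …
The next term joins VZZVZVZZVZZVZVZZVZVZZ and VZZVZVZZVZZVZ.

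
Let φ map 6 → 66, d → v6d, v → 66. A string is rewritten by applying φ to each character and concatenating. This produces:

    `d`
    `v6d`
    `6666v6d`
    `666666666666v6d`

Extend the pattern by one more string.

6666666666666666666666666666v6d

Replace each of the 15 characters of 666666666666v6d in place — 66 66 66 66 66 66 66 66 66 66 66 66 66 66 v6d — and concatenate.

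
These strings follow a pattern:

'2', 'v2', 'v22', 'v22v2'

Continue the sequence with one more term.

v22v2v22

This is a Fibonacci-style word recurrence s(k) = s(k−1)·s(k−2): e.g. v2·2 = v22.
Continuing: v22v2 · v22 gives term 5.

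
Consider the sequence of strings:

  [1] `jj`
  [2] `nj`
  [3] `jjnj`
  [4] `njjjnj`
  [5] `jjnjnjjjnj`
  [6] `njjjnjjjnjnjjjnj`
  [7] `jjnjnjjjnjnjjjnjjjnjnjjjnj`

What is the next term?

Each term (from the third on) is the two preceding terms concatenated in order: term 3 = jj·nj = jjnj.
So term 8 is njjjnjjjnjnjjjnj·jjnjnjjjnjnjjjnjjjnjnjjjnj.

njjjnjjjnjnjjjnjjjnjnjjjnjnjjjnjjjnjnjjjnj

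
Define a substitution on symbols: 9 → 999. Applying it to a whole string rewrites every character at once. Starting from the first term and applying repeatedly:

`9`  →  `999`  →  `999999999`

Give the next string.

999999999999999999999999999

Apply φ to 999999999 symbol by symbol: 9→999, 9→999, 9→999, 9→999, 9→999, 9→999, 9→999, 9→999, 9→999; joined: 999 999 999 999 999 999 999 999 999.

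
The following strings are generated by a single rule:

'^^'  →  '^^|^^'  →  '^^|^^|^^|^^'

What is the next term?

Every step duplicates the string with '|' between the halves.
Doubling ^^|^^|^^|^^ with '|' between the halves:

^^|^^|^^|^^|^^|^^|^^|^^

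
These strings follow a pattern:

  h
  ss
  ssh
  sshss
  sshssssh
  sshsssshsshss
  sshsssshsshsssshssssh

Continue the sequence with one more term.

Each term (from the third on) is the previous term followed by the one before it: term 3 = ss·h = ssh.
Continuing: sshsssshsshsssshssssh · sshsssshsshss gives term 8.

sshsssshsshsssshsssshsshsssshsshss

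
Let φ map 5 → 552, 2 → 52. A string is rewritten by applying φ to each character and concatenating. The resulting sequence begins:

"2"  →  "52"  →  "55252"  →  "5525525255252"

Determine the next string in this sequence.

5525525255255252552525525525255252

Replace each of the 13 characters of 5525525255252 in place — 552 552 52 552 552 52 552 52 552 552 52 552 52 — and concatenate.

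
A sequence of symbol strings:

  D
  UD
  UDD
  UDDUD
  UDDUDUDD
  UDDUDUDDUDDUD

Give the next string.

UDDUDUDDUDDUDUDDUDUDD

From term 3 onward, concatenate the last term with the second-to-last: UD·D = UDD, UDD·UD = UDDUD, …
Continuing: UDDUDUDDUDDUD · UDDUDUDD gives term 7.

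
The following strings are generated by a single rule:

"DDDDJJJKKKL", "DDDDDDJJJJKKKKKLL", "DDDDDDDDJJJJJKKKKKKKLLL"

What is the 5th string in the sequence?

DDDDDDDDDDDDJJJJJJJKKKKKKKKKKKLLLLL

The n-th term is 2n D's then n+1 J's then 2n-1 K's then n-1 L's, where the shown terms are n = 2, 3, 4.
For term 5, n = 6, so the run lengths are 12, 7, 11, 5.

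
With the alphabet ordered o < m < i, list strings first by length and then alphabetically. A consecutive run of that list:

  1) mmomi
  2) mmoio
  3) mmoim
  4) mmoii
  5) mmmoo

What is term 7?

mmmoi

Stepping forward 2 times from mmmoo: mmmoo → mmmom, then the target.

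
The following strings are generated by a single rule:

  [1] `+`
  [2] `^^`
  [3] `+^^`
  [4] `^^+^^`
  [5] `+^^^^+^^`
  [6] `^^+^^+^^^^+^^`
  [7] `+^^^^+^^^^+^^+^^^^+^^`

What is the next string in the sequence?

Each term (from the third on) is the two preceding terms concatenated in order: term 3 = +·^^ = +^^.
The next term joins ^^+^^+^^^^+^^ and +^^^^+^^^^+^^+^^^^+^^.

^^+^^+^^^^+^^+^^^^+^^^^+^^+^^^^+^^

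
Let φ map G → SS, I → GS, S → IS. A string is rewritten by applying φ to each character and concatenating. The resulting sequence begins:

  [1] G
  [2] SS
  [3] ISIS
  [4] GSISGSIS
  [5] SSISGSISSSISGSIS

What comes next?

Rewriting the 16 symbols of SSISGSISSSISGSIS one by one yields IS IS GS IS SS IS GS IS IS IS GS IS SS IS GS IS; concatenated:

ISISGSISSSISGSISISISGSISSSISGSIS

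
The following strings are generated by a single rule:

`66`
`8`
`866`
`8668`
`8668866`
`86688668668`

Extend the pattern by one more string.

866886686688668866

From term 3 onward, concatenate the last term with the second-to-last: 8·66 = 866, 866·8 = 8668, …
Continuing: 86688668668 · 8668866 gives term 7.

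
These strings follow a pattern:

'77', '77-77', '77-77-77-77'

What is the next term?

77-77-77-77-77-77-77-77

Each string is two copies of the previous one joined by '-'.
So the next term is two copies of 77-77-77-77 with '-' between the halves.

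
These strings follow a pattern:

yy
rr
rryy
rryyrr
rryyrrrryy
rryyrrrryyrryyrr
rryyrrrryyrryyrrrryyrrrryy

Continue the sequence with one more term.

rryyrrrryyrryyrrrryyrrrryyrryyrrrryyrryyrr

Each term (from the third on) is the previous term followed by the one before it: term 3 = rr·yy = rryy.
The next term joins rryyrrrryyrryyrrrryyrrrryy and rryyrrrryyrryyrr.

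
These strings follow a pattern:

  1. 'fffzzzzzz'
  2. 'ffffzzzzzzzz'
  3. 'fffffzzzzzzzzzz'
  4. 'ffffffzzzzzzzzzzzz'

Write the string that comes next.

Each string has the form f^{n} z^{2n}, where the shown terms are n = 3, 4, 5, 6.
At n = 7 the blocks have lengths 7, 14.

fffffffzzzzzzzzzzzzzz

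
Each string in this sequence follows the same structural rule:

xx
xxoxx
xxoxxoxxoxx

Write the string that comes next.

xxoxxoxxoxxoxxoxxoxxoxx

s(k+1) = s(k)·o·s(k) — each term doubles the last with 'o' between the halves.
So the next term is two copies of xxoxxoxxoxx with 'o' between the halves.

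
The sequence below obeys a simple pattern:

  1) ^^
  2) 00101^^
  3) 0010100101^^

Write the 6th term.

0010100101001010010100101^^

Each term is the previous one with 00101 prepended.
From 0010100101^^, 3 further steps: 0010100101^^ → 001010010100101^^ → 00101001010010100101^^ → (answer).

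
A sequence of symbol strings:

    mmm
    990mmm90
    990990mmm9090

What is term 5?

990990990990mmm90909090

s(k+1) = 990·s(k)·90, so each term gains 990 as a prefix and 90 as a suffix.
From 990990mmm9090, 2 further steps: 990990mmm9090 → 990990990mmm909090 → (answer).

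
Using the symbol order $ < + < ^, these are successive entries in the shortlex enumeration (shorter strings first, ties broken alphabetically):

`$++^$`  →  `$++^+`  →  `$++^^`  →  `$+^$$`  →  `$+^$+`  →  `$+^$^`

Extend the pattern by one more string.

$+^+$

Find the rightmost character of $+^$^ below ^, bump it to the next letter, and reset everything to its right to $.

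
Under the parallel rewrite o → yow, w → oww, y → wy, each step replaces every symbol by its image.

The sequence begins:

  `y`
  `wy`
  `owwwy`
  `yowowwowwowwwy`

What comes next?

Applying the rule to each of the 14 symbols of yowowwowwowwwy gives the pieces wy yow oww yow oww oww yow oww oww yow oww oww oww wy, which concatenate to the answer.

wyyowowwyowowwowwyowowwowwyowowwowwowwwy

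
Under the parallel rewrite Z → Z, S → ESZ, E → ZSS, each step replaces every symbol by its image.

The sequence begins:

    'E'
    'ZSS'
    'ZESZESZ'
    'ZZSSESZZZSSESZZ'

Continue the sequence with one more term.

Rewriting the 15 symbols of ZZSSESZZZSSESZZ one by one yields Z Z ESZ ESZ ZSS ESZ Z Z Z ESZ ESZ ZSS ESZ Z Z; concatenated:

ZZESZESZZSSESZZZZESZESZZSSESZZZ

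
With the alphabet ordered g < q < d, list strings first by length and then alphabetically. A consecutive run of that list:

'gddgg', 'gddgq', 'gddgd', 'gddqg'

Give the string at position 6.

gddqd

Advancing 2 positions from gddqg through gddqg → gddqq reaches term 6.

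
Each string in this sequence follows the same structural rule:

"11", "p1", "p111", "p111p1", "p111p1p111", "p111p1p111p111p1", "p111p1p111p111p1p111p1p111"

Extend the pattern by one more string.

This is a Fibonacci-style word recurrence s(k) = s(k−1)·s(k−2): e.g. p1·11 = p111.
The next term joins p111p1p111p111p1p111p1p111 and p111p1p111p111p1.

p111p1p111p111p1p111p1p111p111p1p111p111p1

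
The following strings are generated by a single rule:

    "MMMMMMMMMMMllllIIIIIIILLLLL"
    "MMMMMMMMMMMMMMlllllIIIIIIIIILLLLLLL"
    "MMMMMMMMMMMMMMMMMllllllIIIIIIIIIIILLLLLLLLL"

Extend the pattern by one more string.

MMMMMMMMMMMMMMMMMMMMlllllllIIIIIIIIIIIIILLLLLLLLLLL

Reading off run lengths: M runs 11, 14, 17; l runs 4, 5, 6; I runs 7, 9, 11; L runs 5, 7, 9 — each is linear in n, where the shown terms are n = 3, 4, 5.
At n = 6 the blocks have lengths 20, 7, 13, 11.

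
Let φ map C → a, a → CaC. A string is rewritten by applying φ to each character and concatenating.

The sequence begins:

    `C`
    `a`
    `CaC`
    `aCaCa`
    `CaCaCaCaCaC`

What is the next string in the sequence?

aCaCaCaCaCaCaCaCaCaCa

Rewriting each symbol of CaCaCaCaCaC: C→a, a→CaC, C→a, a→CaC, C→a, a→CaC, C→a, a→CaC, C→a, a→CaC, C→a, which concatenates to a CaC a CaC a CaC a CaC a CaC a.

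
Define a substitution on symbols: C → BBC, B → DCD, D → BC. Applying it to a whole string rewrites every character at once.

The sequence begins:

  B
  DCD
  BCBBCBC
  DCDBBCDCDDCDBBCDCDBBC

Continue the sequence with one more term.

Applying the rule to each of the 21 symbols of DCDBBCDCDDCDBBCDCDBBC gives the pieces BC BBC BC DCD DCD BBC BC BBC BC BC BBC BC DCD DCD BBC BC BBC BC DCD DCD BBC, which concatenate to the answer.

BCBBCBCDCDDCDBBCBCBBCBCBCBBCBCDCDDCDBBCBCBBCBCDCDDCDBBC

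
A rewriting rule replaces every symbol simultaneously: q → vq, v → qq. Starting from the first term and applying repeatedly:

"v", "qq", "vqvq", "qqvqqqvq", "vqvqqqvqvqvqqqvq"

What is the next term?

Replace each of the 16 characters of vqvqqqvqvqvqqqvq in place — qq vq qq vq vq vq qq vq qq vq qq vq vq vq qq vq — and concatenate.

qqvqqqvqvqvqqqvqqqvqqqvqvqvqqqvq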